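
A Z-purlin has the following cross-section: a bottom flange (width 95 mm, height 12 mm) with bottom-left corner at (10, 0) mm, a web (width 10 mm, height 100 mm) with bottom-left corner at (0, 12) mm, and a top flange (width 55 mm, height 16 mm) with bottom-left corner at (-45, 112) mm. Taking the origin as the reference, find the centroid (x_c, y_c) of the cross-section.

x_c = 18.26 mm, y_c = 57.76 mm

Part | A | x̄ᵢ | ȳᵢ | A·x̄ᵢ | A·ȳᵢ
bottom flange | 1140.00 | 57.50 | 6.00 | 65550.00 | 6840.00
web | 1000.00 | 5.00 | 62.00 | 5000.00 | 62000.00
top flange | 880.00 | -17.50 | 120.00 | -15400.00 | 105600.00
Σ | 3020.00 |  |  | 55150.00 | 174440.00
x_c = 55150.00 / 3020.00 = 18.26 mm
y_c = 174440.00 / 3020.00 = 57.76 mm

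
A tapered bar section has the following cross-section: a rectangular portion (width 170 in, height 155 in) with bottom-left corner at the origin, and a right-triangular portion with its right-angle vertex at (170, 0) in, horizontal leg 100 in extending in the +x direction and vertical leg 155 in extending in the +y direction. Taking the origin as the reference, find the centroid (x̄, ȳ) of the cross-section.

rectangular portion: A = 170 × 155 = 26350.00, centroid at (85.00, 77.50).
triangular portion: A = ½·100·155 = 7750.00, centroid at (203.33, 51.67).
ΣA = 34100.00 in², ΣAx̄ = 3815583.33 in³, ΣAȳ = 2442541.67 in³.
x̄ = 3815583.33/34100.00 = 111.89 in; ȳ = 2442541.67/34100.00 = 71.63 in.

x̄ = 111.89 in, ȳ = 71.63 in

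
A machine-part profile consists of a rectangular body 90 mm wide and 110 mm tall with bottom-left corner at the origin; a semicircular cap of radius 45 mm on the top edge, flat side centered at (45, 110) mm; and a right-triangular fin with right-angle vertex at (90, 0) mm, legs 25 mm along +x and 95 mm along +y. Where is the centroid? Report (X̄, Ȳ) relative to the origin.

rectangular body: A = 90 × 110 = 9900.00, centroid at (45.00, 55.00).
semicircular top: A = ½π·45² = 3180.86, centroid at (45.00, 129.10).
triangular fin: A = ½·25·95 = 1187.50, centroid at (98.33, 31.67).
ΣA = 14268.36 mm², ΣAX̄ = 705409.65 mm³, ΣAȲ = 992749.05 mm³.
X̄ = 705409.65/14268.36 = 49.44 mm; Ȳ = 992749.05/14268.36 = 69.58 mm.

X̄ = 49.44 mm, Ȳ = 69.58 mm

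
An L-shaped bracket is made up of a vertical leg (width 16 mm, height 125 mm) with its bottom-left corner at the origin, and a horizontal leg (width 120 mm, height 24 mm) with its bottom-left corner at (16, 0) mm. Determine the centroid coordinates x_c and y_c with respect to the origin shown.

x_c = 48.13 mm, y_c = 32.70 mm

Part | A | x̄ᵢ | ȳᵢ | A·x̄ᵢ | A·ȳᵢ
vertical leg | 2000.00 | 8.00 | 62.50 | 16000.00 | 125000.00
horizontal leg | 2880.00 | 76.00 | 12.00 | 218880.00 | 34560.00
Σ | 4880.00 |  |  | 234880.00 | 159560.00
x_c = 234880.00 / 4880.00 = 48.13 mm
y_c = 159560.00 / 4880.00 = 32.70 mm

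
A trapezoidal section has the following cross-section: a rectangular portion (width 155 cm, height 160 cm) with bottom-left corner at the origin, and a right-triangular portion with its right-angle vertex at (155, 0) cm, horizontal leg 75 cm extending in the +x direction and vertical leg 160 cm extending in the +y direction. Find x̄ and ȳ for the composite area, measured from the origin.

x̄ = 97.47 cm, ȳ = 74.81 cm

rectangular portion: A = 155 × 160 = 24800.00, centroid at (77.50, 80.00).
triangular portion: A = ½·75·160 = 6000.00, centroid at (180.00, 53.33).
ΣA = 30800.00 cm²
ΣAx̄ = (24800.00)(77.50) + (6000.00)(180.00) = 3002000.00 cm³
ΣAȳ = (24800.00)(80.00) + (6000.00)(53.33) = 2304000.00 cm³
x̄ = 3002000.00 / 30800.00 = 97.47 cm
ȳ = 2304000.00 / 30800.00 = 74.81 cm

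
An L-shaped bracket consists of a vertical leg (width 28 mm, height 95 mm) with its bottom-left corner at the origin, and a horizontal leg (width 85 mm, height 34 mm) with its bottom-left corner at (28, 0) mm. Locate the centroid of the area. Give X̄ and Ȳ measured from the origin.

X̄ = 43.42 mm, Ȳ = 31.62 mm

vertical leg: A = 28 × 95 = 2660.00, centroid at (14.00, 47.50).
horizontal leg: A = 85 × 34 = 2890.00, centroid at (70.50, 17.00).
ΣA = 5550.00 mm²
ΣAX̄ = (2660.00)(14.00) + (2890.00)(70.50) = 240985.00 mm³
ΣAȲ = (2660.00)(47.50) + (2890.00)(17.00) = 175480.00 mm³
X̄ = 240985.00 / 5550.00 = 43.42 mm
Ȳ = 175480.00 / 5550.00 = 31.62 mm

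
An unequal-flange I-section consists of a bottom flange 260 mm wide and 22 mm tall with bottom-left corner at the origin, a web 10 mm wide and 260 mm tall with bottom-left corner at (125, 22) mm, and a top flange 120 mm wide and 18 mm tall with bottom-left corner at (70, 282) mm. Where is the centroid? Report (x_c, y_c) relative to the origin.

Part | A | x̄ᵢ | ȳᵢ | A·x̄ᵢ | A·ȳᵢ
bottom flange | 5720.00 | 130.00 | 11.00 | 743600.00 | 62920.00
web | 2600.00 | 130.00 | 152.00 | 338000.00 | 395200.00
top flange | 2160.00 | 130.00 | 291.00 | 280800.00 | 628560.00
Σ | 10480.00 |  |  | 1362400.00 | 1086680.00
x_c = 1362400.00 / 10480.00 = 130.00 mm
y_c = 1086680.00 / 10480.00 = 103.69 mm

x_c = 130.00 mm, y_c = 103.69 mm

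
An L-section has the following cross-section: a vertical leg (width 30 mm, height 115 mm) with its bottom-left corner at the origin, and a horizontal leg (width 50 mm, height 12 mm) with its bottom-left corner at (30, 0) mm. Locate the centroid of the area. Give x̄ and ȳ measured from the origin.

x̄ = 20.93 mm, ȳ = 49.87 mm

vertical leg: A = 30 × 115 = 3450.00, centroid at (15.00, 57.50).
horizontal leg: A = 50 × 12 = 600.00, centroid at (55.00, 6.00).
ΣA = 4050.00 mm²
ΣAx̄ = (3450.00)(15.00) + (600.00)(55.00) = 84750.00 mm³
ΣAȳ = (3450.00)(57.50) + (600.00)(6.00) = 201975.00 mm³
x̄ = 84750.00 / 4050.00 = 20.93 mm
ȳ = 201975.00 / 4050.00 = 49.87 mm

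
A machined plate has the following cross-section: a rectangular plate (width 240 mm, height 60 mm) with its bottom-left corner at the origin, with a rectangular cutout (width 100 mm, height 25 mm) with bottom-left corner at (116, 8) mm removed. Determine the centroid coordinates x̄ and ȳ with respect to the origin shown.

x̄ = 110.34 mm, ȳ = 32.00 mm

Part | A | x̄ᵢ | ȳᵢ | A·x̄ᵢ | A·ȳᵢ
plate | 14400.00 | 120.00 | 30.00 | 1728000.00 | 432000.00
hole | -2500.00 | 166.00 | 20.50 | -415000.00 | -51250.00
Σ | 11900.00 |  |  | 1313000.00 | 380750.00
x̄ = 1313000.00 / 11900.00 = 110.34 mm
ȳ = 380750.00 / 11900.00 = 32.00 mm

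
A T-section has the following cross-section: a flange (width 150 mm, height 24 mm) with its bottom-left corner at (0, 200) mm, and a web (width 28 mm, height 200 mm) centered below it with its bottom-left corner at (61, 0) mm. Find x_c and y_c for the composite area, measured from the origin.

x_c = 75.00 mm, y_c = 143.83 mm

web: A = 28 × 200 = 5600.00, centroid at (75.00, 100.00).
flange: A = 150 × 24 = 3600.00, centroid at (75.00, 212.00).
ΣA = 9200.00 mm²
ΣAx_c = (5600.00)(75.00) + (3600.00)(75.00) = 690000.00 mm³
ΣAy_c = (5600.00)(100.00) + (3600.00)(212.00) = 1323200.00 mm³
x_c = 690000.00 / 9200.00 = 75.00 mm
y_c = 1323200.00 / 9200.00 = 143.83 mm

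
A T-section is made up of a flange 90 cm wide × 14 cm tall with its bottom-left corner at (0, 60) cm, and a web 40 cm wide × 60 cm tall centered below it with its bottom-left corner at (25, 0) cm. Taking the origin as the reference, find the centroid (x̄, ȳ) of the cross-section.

Part | A | x̄ᵢ | ȳᵢ | A·x̄ᵢ | A·ȳᵢ
web | 2400.00 | 45.00 | 30.00 | 108000.00 | 72000.00
flange | 1260.00 | 45.00 | 67.00 | 56700.00 | 84420.00
Σ | 3660.00 |  |  | 164700.00 | 156420.00
x̄ = 164700.00 / 3660.00 = 45.00 cm
ȳ = 156420.00 / 3660.00 = 42.74 cm

x̄ = 45.00 cm, ȳ = 42.74 cm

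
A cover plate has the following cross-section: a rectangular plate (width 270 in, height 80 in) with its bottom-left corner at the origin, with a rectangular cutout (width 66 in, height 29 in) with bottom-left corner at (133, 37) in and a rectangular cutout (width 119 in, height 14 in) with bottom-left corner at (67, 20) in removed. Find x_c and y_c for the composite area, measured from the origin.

x_c = 132.49 in, y_c = 39.98 in

plate: A = 270 × 80 = 21600.00, centroid at (135.00, 40.00).
hole 1: A = −(66 × 29) = -1914.00, centroid at (166.00, 51.50).
hole 2: A = −(119 × 14) = -1666.00, centroid at (126.50, 27.00).
ΣA = 18020.00 in²
ΣAx_c = (21600.00)(135.00) + (-1914.00)(166.00) + (-1666.00)(126.50) = 2387527.00 in³
ΣAy_c = (21600.00)(40.00) + (-1914.00)(51.50) + (-1666.00)(27.00) = 720447.00 in³
x_c = 2387527.00 / 18020.00 = 132.49 in
y_c = 720447.00 / 18020.00 = 39.98 in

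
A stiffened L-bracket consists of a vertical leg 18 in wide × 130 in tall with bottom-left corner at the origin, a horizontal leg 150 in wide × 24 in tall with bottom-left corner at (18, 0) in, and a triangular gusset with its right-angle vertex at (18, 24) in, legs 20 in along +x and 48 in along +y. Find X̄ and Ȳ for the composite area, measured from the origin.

vertical leg: A = 18 × 130 = 2340.00, centroid at (9.00, 65.00).
horizontal leg: A = 150 × 24 = 3600.00, centroid at (93.00, 12.00).
gusset: A = ½·20·48 = 480.00, centroid at (24.67, 40.00).
ΣA = 6420.00 in², ΣAX̄ = 367700.00 in³, ΣAȲ = 214500.00 in³.
X̄ = 367700.00/6420.00 = 57.27 in; Ȳ = 214500.00/6420.00 = 33.41 in.

X̄ = 57.27 in, Ȳ = 33.41 in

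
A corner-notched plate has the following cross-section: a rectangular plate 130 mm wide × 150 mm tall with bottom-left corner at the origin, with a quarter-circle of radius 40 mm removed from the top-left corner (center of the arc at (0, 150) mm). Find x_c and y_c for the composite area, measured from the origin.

Part | A | x̄ᵢ | ȳᵢ | A·x̄ᵢ | A·ȳᵢ
plate | 19500.00 | 65.00 | 75.00 | 1267500.00 | 1462500.00
removed quarter-circle | -1256.64 | 16.98 | 133.02 | -21333.33 | -167162.23
Σ | 18243.36 |  |  | 1246166.67 | 1295337.77
x_c = 1246166.67 / 18243.36 = 68.31 mm
y_c = 1295337.77 / 18243.36 = 71.00 mm

x_c = 68.31 mm, y_c = 71.00 mm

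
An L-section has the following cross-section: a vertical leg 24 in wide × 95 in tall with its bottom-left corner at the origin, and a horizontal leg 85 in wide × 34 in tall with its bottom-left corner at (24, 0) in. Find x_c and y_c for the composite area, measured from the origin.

x_c = 42.47 in, y_c = 30.45 in

vertical leg: A = 24 × 95 = 2280.00, centroid at (12.00, 47.50).
horizontal leg: A = 85 × 34 = 2890.00, centroid at (66.50, 17.00).
ΣA = 5170.00 in²
ΣAx_c = (2280.00)(12.00) + (2890.00)(66.50) = 219545.00 in³
ΣAy_c = (2280.00)(47.50) + (2890.00)(17.00) = 157430.00 in³
x_c = 219545.00 / 5170.00 = 42.47 in
y_c = 157430.00 / 5170.00 = 30.45 in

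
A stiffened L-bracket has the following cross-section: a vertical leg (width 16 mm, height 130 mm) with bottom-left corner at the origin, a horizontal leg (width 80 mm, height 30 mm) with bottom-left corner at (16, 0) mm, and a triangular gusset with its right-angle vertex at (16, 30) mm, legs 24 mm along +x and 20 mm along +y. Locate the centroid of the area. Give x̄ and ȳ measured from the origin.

x̄ = 33.22 mm, ȳ = 38.14 mm

vertical leg: A = 16 × 130 = 2080.00, centroid at (8.00, 65.00).
horizontal leg: A = 80 × 30 = 2400.00, centroid at (56.00, 15.00).
gusset: A = ½·24·20 = 240.00, centroid at (24.00, 36.67).
ΣA = 4720.00 mm², ΣAx̄ = 156800.00 mm³, ΣAȳ = 180000.00 mm³.
x̄ = 156800.00/4720.00 = 33.22 mm; ȳ = 180000.00/4720.00 = 38.14 mm.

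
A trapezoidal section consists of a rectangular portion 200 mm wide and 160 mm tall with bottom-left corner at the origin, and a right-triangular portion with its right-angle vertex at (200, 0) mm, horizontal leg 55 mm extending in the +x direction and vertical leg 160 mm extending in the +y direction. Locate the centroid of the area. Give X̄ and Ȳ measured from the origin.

rectangular portion: A = 200 × 160 = 32000.00, centroid at (100.00, 80.00).
triangular portion: A = ½·55·160 = 4400.00, centroid at (218.33, 53.33).
ΣA = 36400.00 mm²
ΣAX̄ = (32000.00)(100.00) + (4400.00)(218.33) = 4160666.67 mm³
ΣAȲ = (32000.00)(80.00) + (4400.00)(53.33) = 2794666.67 mm³
X̄ = 4160666.67 / 36400.00 = 114.30 mm
Ȳ = 2794666.67 / 36400.00 = 76.78 mm

X̄ = 114.30 mm, Ȳ = 76.78 mm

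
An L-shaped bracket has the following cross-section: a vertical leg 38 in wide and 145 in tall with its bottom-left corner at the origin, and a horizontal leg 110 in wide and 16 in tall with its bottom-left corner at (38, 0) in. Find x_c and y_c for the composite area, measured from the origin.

vertical leg: A = 38 × 145 = 5510.00, centroid at (19.00, 72.50).
horizontal leg: A = 110 × 16 = 1760.00, centroid at (93.00, 8.00).
ΣA = 7270.00 in², ΣAx_c = 268370.00 in³, ΣAy_c = 413555.00 in³.
x_c = 268370.00/7270.00 = 36.91 in; y_c = 413555.00/7270.00 = 56.89 in.

x_c = 36.91 in, y_c = 56.89 in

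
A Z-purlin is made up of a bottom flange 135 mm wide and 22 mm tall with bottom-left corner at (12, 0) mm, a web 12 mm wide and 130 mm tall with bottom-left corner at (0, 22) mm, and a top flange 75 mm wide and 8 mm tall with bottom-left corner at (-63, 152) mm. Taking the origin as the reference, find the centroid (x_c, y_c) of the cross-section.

x_c = 44.87 mm, y_c = 51.07 mm

bottom flange: A = 135 × 22 = 2970.00, centroid at (79.50, 11.00).
web: A = 12 × 130 = 1560.00, centroid at (6.00, 87.00).
top flange: A = 75 × 8 = 600.00, centroid at (-25.50, 156.00).
ΣA = 5130.00 mm²
ΣAx_c = (2970.00)(79.50) + (1560.00)(6.00) + (600.00)(-25.50) = 230175.00 mm³
ΣAy_c = (2970.00)(11.00) + (1560.00)(87.00) + (600.00)(156.00) = 261990.00 mm³
x_c = 230175.00 / 5130.00 = 44.87 mm
y_c = 261990.00 / 5130.00 = 51.07 mm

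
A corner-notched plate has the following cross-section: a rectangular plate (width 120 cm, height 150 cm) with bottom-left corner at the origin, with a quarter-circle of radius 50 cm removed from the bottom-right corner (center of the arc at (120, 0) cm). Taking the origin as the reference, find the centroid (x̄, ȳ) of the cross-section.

x̄ = 55.25 cm, ȳ = 81.58 cm

plate: A = 120 × 150 = 18000.00, centroid at (60.00, 75.00).
removed quarter-circle: A = −¼π·50² = -1963.50, centroid at (98.78, 21.22).
ΣA = 16036.50 cm², ΣAx̄ = 886047.22 cm³, ΣAȳ = 1308333.33 cm³.
x̄ = 886047.22/16036.50 = 55.25 cm; ȳ = 1308333.33/16036.50 = 81.58 cm.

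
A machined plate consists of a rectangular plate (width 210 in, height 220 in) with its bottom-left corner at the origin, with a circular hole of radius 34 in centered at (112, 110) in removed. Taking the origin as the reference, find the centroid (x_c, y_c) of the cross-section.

plate: A = 210 × 220 = 46200.00, centroid at (105.00, 110.00).
hole: A = −π·34² = -3631.68, centroid at (112.00, 110.00).
ΣA = 42568.32 in²
ΣAx_c = (46200.00)(105.00) + (-3631.68)(112.00) = 4444251.72 in³
ΣAy_c = (46200.00)(110.00) + (-3631.68)(110.00) = 4682515.08 in³
x_c = 4444251.72 / 42568.32 = 104.40 in
y_c = 4682515.08 / 42568.32 = 110.00 in

x_c = 104.40 in, y_c = 110.00 in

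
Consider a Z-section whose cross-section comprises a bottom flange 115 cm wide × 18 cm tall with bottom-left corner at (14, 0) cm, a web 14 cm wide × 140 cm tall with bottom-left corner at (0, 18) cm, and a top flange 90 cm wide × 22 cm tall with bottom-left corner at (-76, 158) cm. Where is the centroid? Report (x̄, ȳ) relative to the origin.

x̄ = 16.70 cm, ȳ = 87.48 cm

bottom flange: A = 115 × 18 = 2070.00, centroid at (71.50, 9.00).
web: A = 14 × 140 = 1960.00, centroid at (7.00, 88.00).
top flange: A = 90 × 22 = 1980.00, centroid at (-31.00, 169.00).
ΣA = 6010.00 cm²
ΣAx̄ = (2070.00)(71.50) + (1960.00)(7.00) + (1980.00)(-31.00) = 100345.00 cm³
ΣAȳ = (2070.00)(9.00) + (1960.00)(88.00) + (1980.00)(169.00) = 525730.00 cm³
x̄ = 100345.00 / 6010.00 = 16.70 cm
ȳ = 525730.00 / 6010.00 = 87.48 cm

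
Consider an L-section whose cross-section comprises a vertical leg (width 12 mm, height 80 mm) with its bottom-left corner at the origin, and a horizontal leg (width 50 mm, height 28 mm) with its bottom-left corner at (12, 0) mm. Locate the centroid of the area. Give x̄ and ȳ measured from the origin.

Part | A | x̄ᵢ | ȳᵢ | A·x̄ᵢ | A·ȳᵢ
vertical leg | 960.00 | 6.00 | 40.00 | 5760.00 | 38400.00
horizontal leg | 1400.00 | 37.00 | 14.00 | 51800.00 | 19600.00
Σ | 2360.00 |  |  | 57560.00 | 58000.00
x̄ = 57560.00 / 2360.00 = 24.39 mm
ȳ = 58000.00 / 2360.00 = 24.58 mm

x̄ = 24.39 mm, ȳ = 24.58 mm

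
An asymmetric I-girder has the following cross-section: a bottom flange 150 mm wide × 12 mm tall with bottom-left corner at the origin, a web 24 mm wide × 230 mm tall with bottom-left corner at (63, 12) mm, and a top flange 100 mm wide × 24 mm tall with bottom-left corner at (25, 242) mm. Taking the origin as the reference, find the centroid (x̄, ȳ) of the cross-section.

x̄ = 75.00 mm, ȳ = 135.95 mm

bottom flange: A = 150 × 12 = 1800.00, centroid at (75.00, 6.00).
web: A = 24 × 230 = 5520.00, centroid at (75.00, 127.00).
top flange: A = 100 × 24 = 2400.00, centroid at (75.00, 254.00).
ΣA = 9720.00 mm², ΣAx̄ = 729000.00 mm³, ΣAȳ = 1321440.00 mm³.
x̄ = 729000.00/9720.00 = 75.00 mm; ȳ = 1321440.00/9720.00 = 135.95 mm.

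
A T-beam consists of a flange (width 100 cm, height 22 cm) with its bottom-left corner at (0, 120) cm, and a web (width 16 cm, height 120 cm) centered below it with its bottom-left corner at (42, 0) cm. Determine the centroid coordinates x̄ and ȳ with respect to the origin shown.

Part | A | x̄ᵢ | ȳᵢ | A·x̄ᵢ | A·ȳᵢ
web | 1920.00 | 50.00 | 60.00 | 96000.00 | 115200.00
flange | 2200.00 | 50.00 | 131.00 | 110000.00 | 288200.00
Σ | 4120.00 |  |  | 206000.00 | 403400.00
x̄ = 206000.00 / 4120.00 = 50.00 cm
ȳ = 403400.00 / 4120.00 = 97.91 cm

x̄ = 50.00 cm, ȳ = 97.91 cm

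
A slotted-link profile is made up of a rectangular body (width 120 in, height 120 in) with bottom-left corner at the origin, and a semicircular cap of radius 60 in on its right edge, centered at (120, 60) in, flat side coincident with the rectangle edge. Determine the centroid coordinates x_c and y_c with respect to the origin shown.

x_c = 84.10 in, y_c = 60.00 in

Part | A | x̄ᵢ | ȳᵢ | A·x̄ᵢ | A·ȳᵢ
rectangular body | 14400.00 | 60.00 | 60.00 | 864000.00 | 864000.00
semicircular end | 5654.87 | 145.46 | 60.00 | 822584.01 | 339292.01
Σ | 20054.87 |  |  | 1686584.01 | 1203292.01
x_c = 1686584.01 / 20054.87 = 84.10 in
y_c = 1203292.01 / 20054.87 = 60.00 in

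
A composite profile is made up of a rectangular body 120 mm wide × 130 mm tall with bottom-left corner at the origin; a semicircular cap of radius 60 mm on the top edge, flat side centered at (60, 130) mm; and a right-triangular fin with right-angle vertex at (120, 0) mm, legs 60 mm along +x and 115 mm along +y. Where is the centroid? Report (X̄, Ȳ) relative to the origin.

rectangular body: A = 120 × 130 = 15600.00, centroid at (60.00, 65.00).
semicircular top: A = ½π·60² = 5654.87, centroid at (60.00, 155.46).
triangular fin: A = ½·60·115 = 3450.00, centroid at (140.00, 38.33).
ΣA = 24704.87 mm²
ΣAX̄ = (15600.00)(60.00) + (5654.87)(60.00) + (3450.00)(140.00) = 1758292.01 mm³
ΣAȲ = (15600.00)(65.00) + (5654.87)(155.46) + (3450.00)(38.33) = 2025382.68 mm³
X̄ = 1758292.01 / 24704.87 = 71.17 mm
Ȳ = 2025382.68 / 24704.87 = 81.98 mm

X̄ = 71.17 mm, Ȳ = 81.98 mm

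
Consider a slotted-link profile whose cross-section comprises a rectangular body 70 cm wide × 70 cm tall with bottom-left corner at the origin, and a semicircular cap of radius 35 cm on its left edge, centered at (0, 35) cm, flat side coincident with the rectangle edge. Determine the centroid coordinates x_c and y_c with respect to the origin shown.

Part | A | x̄ᵢ | ȳᵢ | A·x̄ᵢ | A·ȳᵢ
rectangular body | 4900.00 | 35.00 | 35.00 | 171500.00 | 171500.00
semicircular end | 1924.23 | -14.85 | 35.00 | -28583.33 | 67347.89
Σ | 6824.23 |  |  | 142916.67 | 238847.89
x_c = 142916.67 / 6824.23 = 20.94 cm
y_c = 238847.89 / 6824.23 = 35.00 cm

x_c = 20.94 cm, y_c = 35.00 cm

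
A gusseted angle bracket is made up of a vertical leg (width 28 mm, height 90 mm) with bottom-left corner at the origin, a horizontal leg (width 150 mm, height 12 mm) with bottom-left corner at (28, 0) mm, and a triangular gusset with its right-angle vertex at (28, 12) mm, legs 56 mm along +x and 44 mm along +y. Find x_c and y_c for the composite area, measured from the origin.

x_c = 50.10 mm, y_c = 28.29 mm

Part | A | x̄ᵢ | ȳᵢ | A·x̄ᵢ | A·ȳᵢ
vertical leg | 2520.00 | 14.00 | 45.00 | 35280.00 | 113400.00
horizontal leg | 1800.00 | 103.00 | 6.00 | 185400.00 | 10800.00
gusset | 1232.00 | 46.67 | 26.67 | 57493.33 | 32853.33
Σ | 5552.00 |  |  | 278173.33 | 157053.33
x_c = 278173.33 / 5552.00 = 50.10 mm
y_c = 157053.33 / 5552.00 = 28.29 mm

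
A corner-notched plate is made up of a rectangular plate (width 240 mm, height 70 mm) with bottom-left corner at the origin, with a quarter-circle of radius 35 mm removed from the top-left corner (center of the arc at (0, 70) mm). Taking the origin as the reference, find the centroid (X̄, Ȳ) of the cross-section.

X̄ = 126.39 mm, Ȳ = 33.78 mm

plate: A = 240 × 70 = 16800.00, centroid at (120.00, 35.00).
removed quarter-circle: A = −¼π·35² = -962.11, centroid at (14.85, 55.15).
ΣA = 15837.89 mm², ΣAX̄ = 2001708.33 mm³, ΣAȲ = 534943.77 mm³.
X̄ = 2001708.33/15837.89 = 126.39 mm; Ȳ = 534943.77/15837.89 = 33.78 mm.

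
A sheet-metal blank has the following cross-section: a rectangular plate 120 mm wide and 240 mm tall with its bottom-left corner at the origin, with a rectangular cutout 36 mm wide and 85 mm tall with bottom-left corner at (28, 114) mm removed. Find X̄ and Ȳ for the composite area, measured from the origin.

X̄ = 61.66 mm, Ȳ = 115.66 mm

plate: A = 120 × 240 = 28800.00, centroid at (60.00, 120.00).
hole: A = −(36 × 85) = -3060.00, centroid at (46.00, 156.50).
ΣA = 25740.00 mm², ΣAX̄ = 1587240.00 mm³, ΣAȲ = 2977110.00 mm³.
X̄ = 1587240.00/25740.00 = 61.66 mm; Ȳ = 2977110.00/25740.00 = 115.66 mm.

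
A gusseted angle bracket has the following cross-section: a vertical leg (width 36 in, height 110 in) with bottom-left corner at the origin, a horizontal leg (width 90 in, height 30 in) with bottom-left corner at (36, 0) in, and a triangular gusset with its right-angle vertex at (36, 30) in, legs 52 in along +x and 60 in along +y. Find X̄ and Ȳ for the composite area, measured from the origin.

Part | A | x̄ᵢ | ȳᵢ | A·x̄ᵢ | A·ȳᵢ
vertical leg | 3960.00 | 18.00 | 55.00 | 71280.00 | 217800.00
horizontal leg | 2700.00 | 81.00 | 15.00 | 218700.00 | 40500.00
gusset | 1560.00 | 53.33 | 50.00 | 83200.00 | 78000.00
Σ | 8220.00 |  |  | 373180.00 | 336300.00
X̄ = 373180.00 / 8220.00 = 45.40 in
Ȳ = 336300.00 / 8220.00 = 40.91 in

X̄ = 45.40 in, Ȳ = 40.91 in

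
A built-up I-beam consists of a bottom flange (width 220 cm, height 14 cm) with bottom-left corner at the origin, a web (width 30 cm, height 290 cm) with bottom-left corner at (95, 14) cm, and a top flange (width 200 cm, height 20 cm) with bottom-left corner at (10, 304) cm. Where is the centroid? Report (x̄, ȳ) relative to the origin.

bottom flange: A = 220 × 14 = 3080.00, centroid at (110.00, 7.00).
web: A = 30 × 290 = 8700.00, centroid at (110.00, 159.00).
top flange: A = 200 × 20 = 4000.00, centroid at (110.00, 314.00).
ΣA = 15780.00 cm², ΣAx̄ = 1735800.00 cm³, ΣAȳ = 2660860.00 cm³.
x̄ = 1735800.00/15780.00 = 110.00 cm; ȳ = 2660860.00/15780.00 = 168.62 cm.

x̄ = 110.00 cm, ȳ = 168.62 cm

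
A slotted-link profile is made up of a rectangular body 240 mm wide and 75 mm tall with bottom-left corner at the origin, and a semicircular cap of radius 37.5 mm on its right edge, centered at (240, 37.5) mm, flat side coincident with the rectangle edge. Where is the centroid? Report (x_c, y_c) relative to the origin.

x_c = 134.86 mm, y_c = 37.50 mm

Part | A | x̄ᵢ | ȳᵢ | A·x̄ᵢ | A·ȳᵢ
rectangular body | 18000.00 | 120.00 | 37.50 | 2160000.00 | 675000.00
semicircular end | 2208.93 | 255.92 | 37.50 | 565300.01 | 82834.96
Σ | 20208.93 |  |  | 2725300.01 | 757834.96
x_c = 2725300.01 / 20208.93 = 134.86 mm
y_c = 757834.96 / 20208.93 = 37.50 mm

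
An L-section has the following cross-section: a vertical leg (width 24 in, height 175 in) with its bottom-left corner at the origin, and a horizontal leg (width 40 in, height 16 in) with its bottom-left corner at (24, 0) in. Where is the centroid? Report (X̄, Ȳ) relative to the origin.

vertical leg: A = 24 × 175 = 4200.00, centroid at (12.00, 87.50).
horizontal leg: A = 40 × 16 = 640.00, centroid at (44.00, 8.00).
ΣA = 4840.00 in², ΣAX̄ = 78560.00 in³, ΣAȲ = 372620.00 in³.
X̄ = 78560.00/4840.00 = 16.23 in; Ȳ = 372620.00/4840.00 = 76.99 in.

X̄ = 16.23 in, Ȳ = 76.99 in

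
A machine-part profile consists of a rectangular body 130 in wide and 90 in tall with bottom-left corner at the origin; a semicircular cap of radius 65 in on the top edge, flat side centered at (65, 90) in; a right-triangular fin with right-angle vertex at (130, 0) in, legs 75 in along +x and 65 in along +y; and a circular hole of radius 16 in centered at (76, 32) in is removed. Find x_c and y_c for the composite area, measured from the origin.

x_c = 75.54 in, y_c = 66.80 in

Part | A | x̄ᵢ | ȳᵢ | A·x̄ᵢ | A·ȳᵢ
rectangular body | 11700.00 | 65.00 | 45.00 | 760500.00 | 526500.00
semicircular top | 6636.61 | 65.00 | 117.59 | 431379.94 | 780378.64
triangular fin | 2437.50 | 155.00 | 21.67 | 377812.50 | 52812.50
hole | -804.25 | 76.00 | 32.00 | -61122.83 | -25735.93
Σ | 19969.87 |  |  | 1508569.61 | 1333955.21
x_c = 1508569.61 / 19969.87 = 75.54 in
y_c = 1333955.21 / 19969.87 = 66.80 in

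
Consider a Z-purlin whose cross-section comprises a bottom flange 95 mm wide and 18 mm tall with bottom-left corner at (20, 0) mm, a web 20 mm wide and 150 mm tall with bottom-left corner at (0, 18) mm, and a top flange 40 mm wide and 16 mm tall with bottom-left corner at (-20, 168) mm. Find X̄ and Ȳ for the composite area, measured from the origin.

X̄ = 27.18 mm, Ȳ = 76.08 mm

Part | A | x̄ᵢ | ȳᵢ | A·x̄ᵢ | A·ȳᵢ
bottom flange | 1710.00 | 67.50 | 9.00 | 115425.00 | 15390.00
web | 3000.00 | 10.00 | 93.00 | 30000.00 | 279000.00
top flange | 640.00 | 0.00 | 176.00 | 0.00 | 112640.00
Σ | 5350.00 |  |  | 145425.00 | 407030.00
X̄ = 145425.00 / 5350.00 = 27.18 mm
Ȳ = 407030.00 / 5350.00 = 76.08 mm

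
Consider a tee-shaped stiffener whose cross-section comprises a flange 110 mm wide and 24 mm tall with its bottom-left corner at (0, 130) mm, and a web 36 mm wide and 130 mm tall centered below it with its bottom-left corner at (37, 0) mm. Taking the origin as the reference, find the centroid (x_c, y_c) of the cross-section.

x_c = 55.00 mm, y_c = 92.77 mm

web: A = 36 × 130 = 4680.00, centroid at (55.00, 65.00).
flange: A = 110 × 24 = 2640.00, centroid at (55.00, 142.00).
ΣA = 7320.00 mm², ΣAx_c = 402600.00 mm³, ΣAy_c = 679080.00 mm³.
x_c = 402600.00/7320.00 = 55.00 mm; y_c = 679080.00/7320.00 = 92.77 mm.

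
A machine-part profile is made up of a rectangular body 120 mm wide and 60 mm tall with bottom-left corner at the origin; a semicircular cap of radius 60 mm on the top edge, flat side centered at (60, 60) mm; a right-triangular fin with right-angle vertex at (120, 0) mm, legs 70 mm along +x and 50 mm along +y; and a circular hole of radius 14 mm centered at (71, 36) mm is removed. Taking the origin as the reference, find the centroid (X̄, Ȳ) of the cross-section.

rectangular body: A = 120 × 60 = 7200.00, centroid at (60.00, 30.00).
semicircular top: A = ½π·60² = 5654.87, centroid at (60.00, 85.46).
triangular fin: A = ½·70·50 = 1750.00, centroid at (143.33, 16.67).
hole: A = −π·14² = -615.75, centroid at (71.00, 36.00).
ΣA = 13989.11 mm²
ΣAX̄ = (7200.00)(60.00) + (5654.87)(60.00) + (1750.00)(143.33) + (-615.75)(71.00) = 978406.94 mm³
ΣAȲ = (7200.00)(30.00) + (5654.87)(85.46) + (1750.00)(16.67) + (-615.75)(36.00) = 706291.60 mm³
X̄ = 978406.94 / 13989.11 = 69.94 mm
Ȳ = 706291.60 / 13989.11 = 50.49 mm

X̄ = 69.94 mm, Ȳ = 50.49 mm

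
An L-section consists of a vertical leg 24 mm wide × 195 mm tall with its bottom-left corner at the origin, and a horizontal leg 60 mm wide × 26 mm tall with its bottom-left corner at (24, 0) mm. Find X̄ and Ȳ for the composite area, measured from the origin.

vertical leg: A = 24 × 195 = 4680.00, centroid at (12.00, 97.50).
horizontal leg: A = 60 × 26 = 1560.00, centroid at (54.00, 13.00).
ΣA = 6240.00 mm²
ΣAX̄ = (4680.00)(12.00) + (1560.00)(54.00) = 140400.00 mm³
ΣAȲ = (4680.00)(97.50) + (1560.00)(13.00) = 476580.00 mm³
X̄ = 140400.00 / 6240.00 = 22.50 mm
Ȳ = 476580.00 / 6240.00 = 76.38 mm

X̄ = 22.50 mm, Ȳ = 76.38 mm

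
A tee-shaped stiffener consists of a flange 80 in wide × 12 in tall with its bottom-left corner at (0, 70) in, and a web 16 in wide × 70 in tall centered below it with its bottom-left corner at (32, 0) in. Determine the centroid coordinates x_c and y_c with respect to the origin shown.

x_c = 40.00 in, y_c = 53.92 in

web: A = 16 × 70 = 1120.00, centroid at (40.00, 35.00).
flange: A = 80 × 12 = 960.00, centroid at (40.00, 76.00).
ΣA = 2080.00 in²
ΣAx_c = (1120.00)(40.00) + (960.00)(40.00) = 83200.00 in³
ΣAy_c = (1120.00)(35.00) + (960.00)(76.00) = 112160.00 in³
x_c = 83200.00 / 2080.00 = 40.00 in
y_c = 112160.00 / 2080.00 = 53.92 in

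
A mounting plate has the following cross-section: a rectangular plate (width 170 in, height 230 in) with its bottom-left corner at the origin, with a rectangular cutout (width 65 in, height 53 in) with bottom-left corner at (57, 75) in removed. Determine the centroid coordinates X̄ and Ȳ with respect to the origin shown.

X̄ = 84.57 in, Ȳ = 116.30 in

plate: A = 170 × 230 = 39100.00, centroid at (85.00, 115.00).
hole: A = −(65 × 53) = -3445.00, centroid at (89.50, 101.50).
ΣA = 35655.00 in²
ΣAX̄ = (39100.00)(85.00) + (-3445.00)(89.50) = 3015172.50 in³
ΣAȲ = (39100.00)(115.00) + (-3445.00)(101.50) = 4146832.50 in³
X̄ = 3015172.50 / 35655.00 = 84.57 in
Ȳ = 4146832.50 / 35655.00 = 116.30 in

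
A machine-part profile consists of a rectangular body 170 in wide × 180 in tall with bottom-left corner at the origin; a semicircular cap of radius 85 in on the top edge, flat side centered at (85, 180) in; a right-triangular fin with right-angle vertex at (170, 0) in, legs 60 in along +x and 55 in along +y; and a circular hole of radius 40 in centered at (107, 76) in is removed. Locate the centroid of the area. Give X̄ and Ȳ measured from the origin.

X̄ = 86.62 in, Ȳ = 125.85 in

Part | A | x̄ᵢ | ȳᵢ | A·x̄ᵢ | A·ȳᵢ
rectangular body | 30600.00 | 85.00 | 90.00 | 2601000.00 | 2754000.00
semicircular top | 11349.00 | 85.00 | 216.08 | 964665.29 | 2452237.29
triangular fin | 1650.00 | 190.00 | 18.33 | 313500.00 | 30250.00
hole | -5026.55 | 107.00 | 76.00 | -537840.66 | -382017.67
Σ | 38572.46 |  |  | 3341324.63 | 4854469.62
X̄ = 3341324.63 / 38572.46 = 86.62 in
Ȳ = 4854469.62 / 38572.46 = 125.85 in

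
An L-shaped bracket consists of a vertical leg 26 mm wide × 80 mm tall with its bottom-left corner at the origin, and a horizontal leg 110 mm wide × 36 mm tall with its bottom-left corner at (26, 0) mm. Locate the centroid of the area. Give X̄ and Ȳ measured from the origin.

vertical leg: A = 26 × 80 = 2080.00, centroid at (13.00, 40.00).
horizontal leg: A = 110 × 36 = 3960.00, centroid at (81.00, 18.00).
ΣA = 6040.00 mm², ΣAX̄ = 347800.00 mm³, ΣAȲ = 154480.00 mm³.
X̄ = 347800.00/6040.00 = 57.58 mm; Ȳ = 154480.00/6040.00 = 25.58 mm.

X̄ = 57.58 mm, Ȳ = 25.58 mm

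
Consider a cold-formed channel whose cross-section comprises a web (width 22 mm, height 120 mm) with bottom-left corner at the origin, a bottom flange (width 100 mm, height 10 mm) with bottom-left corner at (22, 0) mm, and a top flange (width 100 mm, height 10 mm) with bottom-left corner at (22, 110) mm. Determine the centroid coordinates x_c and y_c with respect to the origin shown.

x_c = 37.29 mm, y_c = 60.00 mm

Part | A | x̄ᵢ | ȳᵢ | A·x̄ᵢ | A·ȳᵢ
web | 2640.00 | 11.00 | 60.00 | 29040.00 | 158400.00
bottom flange | 1000.00 | 72.00 | 5.00 | 72000.00 | 5000.00
top flange | 1000.00 | 72.00 | 115.00 | 72000.00 | 115000.00
Σ | 4640.00 |  |  | 173040.00 | 278400.00
x_c = 173040.00 / 4640.00 = 37.29 mm
y_c = 278400.00 / 4640.00 = 60.00 mm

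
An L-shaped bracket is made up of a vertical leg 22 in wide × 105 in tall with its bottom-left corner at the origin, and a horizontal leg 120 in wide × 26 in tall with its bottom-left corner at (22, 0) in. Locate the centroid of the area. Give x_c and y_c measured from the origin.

vertical leg: A = 22 × 105 = 2310.00, centroid at (11.00, 52.50).
horizontal leg: A = 120 × 26 = 3120.00, centroid at (82.00, 13.00).
ΣA = 5430.00 in², ΣAx_c = 281250.00 in³, ΣAy_c = 161835.00 in³.
x_c = 281250.00/5430.00 = 51.80 in; y_c = 161835.00/5430.00 = 29.80 in.

x_c = 51.80 in, y_c = 29.80 in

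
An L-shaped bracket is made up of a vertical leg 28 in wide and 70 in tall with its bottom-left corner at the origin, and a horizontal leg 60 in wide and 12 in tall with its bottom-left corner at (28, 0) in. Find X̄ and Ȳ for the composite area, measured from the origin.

X̄ = 25.82 in, Ȳ = 27.21 in

vertical leg: A = 28 × 70 = 1960.00, centroid at (14.00, 35.00).
horizontal leg: A = 60 × 12 = 720.00, centroid at (58.00, 6.00).
ΣA = 2680.00 in²
ΣAX̄ = (1960.00)(14.00) + (720.00)(58.00) = 69200.00 in³
ΣAȲ = (1960.00)(35.00) + (720.00)(6.00) = 72920.00 in³
X̄ = 69200.00 / 2680.00 = 25.82 in
Ȳ = 72920.00 / 2680.00 = 27.21 in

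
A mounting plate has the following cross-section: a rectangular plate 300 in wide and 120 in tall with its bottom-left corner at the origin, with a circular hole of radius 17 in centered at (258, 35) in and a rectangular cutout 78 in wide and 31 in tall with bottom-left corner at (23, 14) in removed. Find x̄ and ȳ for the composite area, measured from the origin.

x̄ = 153.51 in, ȳ = 62.95 in

Part | A | x̄ᵢ | ȳᵢ | A·x̄ᵢ | A·ȳᵢ
plate | 36000.00 | 150.00 | 60.00 | 5400000.00 | 2160000.00
hole 1 | -907.92 | 258.00 | 35.00 | -234243.43 | -31777.21
hole 2 | -2418.00 | 62.00 | 29.50 | -149916.00 | -71331.00
Σ | 32674.08 |  |  | 5015840.57 | 2056891.79
x̄ = 5015840.57 / 32674.08 = 153.51 in
ȳ = 2056891.79 / 32674.08 = 62.95 in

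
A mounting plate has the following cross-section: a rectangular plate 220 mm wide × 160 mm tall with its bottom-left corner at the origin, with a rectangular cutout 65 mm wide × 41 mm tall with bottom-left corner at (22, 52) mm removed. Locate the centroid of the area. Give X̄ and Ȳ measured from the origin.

plate: A = 220 × 160 = 35200.00, centroid at (110.00, 80.00).
hole: A = −(65 × 41) = -2665.00, centroid at (54.50, 72.50).
ΣA = 32535.00 mm², ΣAX̄ = 3726757.50 mm³, ΣAȲ = 2622787.50 mm³.
X̄ = 3726757.50/32535.00 = 114.55 mm; Ȳ = 2622787.50/32535.00 = 80.61 mm.

X̄ = 114.55 mm, Ȳ = 80.61 mm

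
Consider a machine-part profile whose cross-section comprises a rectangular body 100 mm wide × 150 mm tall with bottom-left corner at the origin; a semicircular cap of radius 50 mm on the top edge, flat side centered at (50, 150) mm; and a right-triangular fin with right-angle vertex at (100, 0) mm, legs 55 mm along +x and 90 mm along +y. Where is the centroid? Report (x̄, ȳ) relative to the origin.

x̄ = 57.90 mm, ȳ = 87.45 mm

rectangular body: A = 100 × 150 = 15000.00, centroid at (50.00, 75.00).
semicircular top: A = ½π·50² = 3926.99, centroid at (50.00, 171.22).
triangular fin: A = ½·55·90 = 2475.00, centroid at (118.33, 30.00).
ΣA = 21401.99 mm², ΣAx̄ = 1239224.54 mm³, ΣAȳ = 1871631.96 mm³.
x̄ = 1239224.54/21401.99 = 57.90 mm; ȳ = 1871631.96/21401.99 = 87.45 mm.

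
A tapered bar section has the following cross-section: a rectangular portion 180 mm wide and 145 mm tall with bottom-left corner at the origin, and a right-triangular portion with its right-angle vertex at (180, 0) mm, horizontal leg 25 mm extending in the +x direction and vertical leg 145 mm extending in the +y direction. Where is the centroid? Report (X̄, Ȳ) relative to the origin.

rectangular portion: A = 180 × 145 = 26100.00, centroid at (90.00, 72.50).
triangular portion: A = ½·25·145 = 1812.50, centroid at (188.33, 48.33).
ΣA = 27912.50 mm²
ΣAX̄ = (26100.00)(90.00) + (1812.50)(188.33) = 2690354.17 mm³
ΣAȲ = (26100.00)(72.50) + (1812.50)(48.33) = 1979854.17 mm³
X̄ = 2690354.17 / 27912.50 = 96.39 mm
Ȳ = 1979854.17 / 27912.50 = 70.93 mm

X̄ = 96.39 mm, Ȳ = 70.93 mm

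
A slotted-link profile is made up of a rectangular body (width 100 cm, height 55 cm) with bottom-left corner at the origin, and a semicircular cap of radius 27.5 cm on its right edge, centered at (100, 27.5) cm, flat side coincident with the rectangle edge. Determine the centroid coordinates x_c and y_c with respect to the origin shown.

x_c = 60.95 cm, y_c = 27.50 cm

Part | A | x̄ᵢ | ȳᵢ | A·x̄ᵢ | A·ȳᵢ
rectangular body | 5500.00 | 50.00 | 27.50 | 275000.00 | 151250.00
semicircular end | 1187.91 | 111.67 | 27.50 | 132656.06 | 32667.65
Σ | 6687.91 |  |  | 407656.06 | 183917.65
x_c = 407656.06 / 6687.91 = 60.95 cm
y_c = 183917.65 / 6687.91 = 27.50 cm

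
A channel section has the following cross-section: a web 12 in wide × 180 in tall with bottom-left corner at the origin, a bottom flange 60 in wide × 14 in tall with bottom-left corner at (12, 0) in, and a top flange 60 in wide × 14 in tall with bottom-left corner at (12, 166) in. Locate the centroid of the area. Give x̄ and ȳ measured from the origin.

x̄ = 21.75 in, ȳ = 90.00 in

web: A = 12 × 180 = 2160.00, centroid at (6.00, 90.00).
bottom flange: A = 60 × 14 = 840.00, centroid at (42.00, 7.00).
top flange: A = 60 × 14 = 840.00, centroid at (42.00, 173.00).
ΣA = 3840.00 in², ΣAx̄ = 83520.00 in³, ΣAȳ = 345600.00 in³.
x̄ = 83520.00/3840.00 = 21.75 in; ȳ = 345600.00/3840.00 = 90.00 in.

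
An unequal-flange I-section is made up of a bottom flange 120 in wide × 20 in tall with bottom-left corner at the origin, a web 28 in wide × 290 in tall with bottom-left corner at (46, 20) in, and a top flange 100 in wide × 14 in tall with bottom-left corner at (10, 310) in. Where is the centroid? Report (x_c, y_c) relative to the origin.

x_c = 60.00 in, y_c = 151.64 in

bottom flange: A = 120 × 20 = 2400.00, centroid at (60.00, 10.00).
web: A = 28 × 290 = 8120.00, centroid at (60.00, 165.00).
top flange: A = 100 × 14 = 1400.00, centroid at (60.00, 317.00).
ΣA = 11920.00 in², ΣAx_c = 715200.00 in³, ΣAy_c = 1807600.00 in³.
x_c = 715200.00/11920.00 = 60.00 in; y_c = 1807600.00/11920.00 = 151.64 in.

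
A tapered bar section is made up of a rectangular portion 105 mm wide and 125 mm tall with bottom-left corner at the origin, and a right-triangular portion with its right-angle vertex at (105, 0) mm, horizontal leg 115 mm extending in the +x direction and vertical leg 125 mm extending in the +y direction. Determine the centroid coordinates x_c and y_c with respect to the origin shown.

x_c = 84.64 mm, y_c = 55.13 mm

rectangular portion: A = 105 × 125 = 13125.00, centroid at (52.50, 62.50).
triangular portion: A = ½·115·125 = 7187.50, centroid at (143.33, 41.67).
ΣA = 20312.50 mm²
ΣAx_c = (13125.00)(52.50) + (7187.50)(143.33) = 1719270.83 mm³
ΣAy_c = (13125.00)(62.50) + (7187.50)(41.67) = 1119791.67 mm³
x_c = 1719270.83 / 20312.50 = 84.64 mm
y_c = 1119791.67 / 20312.50 = 55.13 mm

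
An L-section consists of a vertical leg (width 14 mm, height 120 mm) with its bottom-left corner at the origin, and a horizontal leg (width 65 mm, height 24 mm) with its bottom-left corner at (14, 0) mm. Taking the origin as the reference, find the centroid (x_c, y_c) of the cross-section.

vertical leg: A = 14 × 120 = 1680.00, centroid at (7.00, 60.00).
horizontal leg: A = 65 × 24 = 1560.00, centroid at (46.50, 12.00).
ΣA = 3240.00 mm², ΣAx_c = 84300.00 mm³, ΣAy_c = 119520.00 mm³.
x_c = 84300.00/3240.00 = 26.02 mm; y_c = 119520.00/3240.00 = 36.89 mm.

x_c = 26.02 mm, y_c = 36.89 mm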